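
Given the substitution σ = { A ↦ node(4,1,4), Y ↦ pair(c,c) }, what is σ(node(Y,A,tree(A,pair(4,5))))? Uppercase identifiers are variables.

Replace each occurrence of A with node(4,1,4).
Replace each occurrence of Y with pair(c,c).
Result: node(pair(c,c),node(4,1,4),tree(node(4,1,4),pair(4,5))).

node(pair(c,c),node(4,1,4),tree(node(4,1,4),pair(4,5)))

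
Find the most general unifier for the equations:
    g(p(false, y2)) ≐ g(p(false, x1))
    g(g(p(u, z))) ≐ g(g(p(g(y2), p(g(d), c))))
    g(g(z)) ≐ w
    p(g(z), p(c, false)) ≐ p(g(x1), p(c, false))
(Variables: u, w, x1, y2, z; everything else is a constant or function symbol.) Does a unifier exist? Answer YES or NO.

YES

Decompose g/1: p(false, y2) ≐ p(false, x1).
Decompose p/2: false ≐ false,  y2 ≐ x1.
Delete trivial equation false ≐ false.
Bind y2 := x1; substituting into the one remaining equation that mentions y2 gives: g(g(p(u, z))) ≐ g(g(p(g(x1), p(g(d), c)))).
Decompose g/1: g(p(u, z)) ≐ g(p(g(x1), p(g(d), c))).
Decompose g/1: p(u, z) ≐ p(g(x1), p(g(d), c)).
Decompose p/2: u ≐ g(x1),  z ≐ p(g(d), c).
Bind u := g(x1); no other remaining equation mentions u.
Bind z := p(g(d), c); substituting into the remaining equations gives: g(g(p(g(d), c))) ≐ w,  p(g(p(g(d), c)), p(c, false)) ≐ p(g(x1), p(c, false)).
Bind w := g(g(p(g(d), c))); no other remaining equation mentions w.
Decompose p/2: g(p(g(d), c)) ≐ g(x1),  p(c, false) ≐ p(c, false).
Decompose g/1: p(g(d), c) ≐ x1.
Bind x1 := p(g(d), c); no other remaining equation mentions x1. Substituting into the earlier bindings gives y2 := p(g(d), c), u := g(p(g(d), c)).
Delete trivial equation p(c, false) ≐ p(c, false).
No equations remain and no clash or occurs-check failure arose, so a unifier exists.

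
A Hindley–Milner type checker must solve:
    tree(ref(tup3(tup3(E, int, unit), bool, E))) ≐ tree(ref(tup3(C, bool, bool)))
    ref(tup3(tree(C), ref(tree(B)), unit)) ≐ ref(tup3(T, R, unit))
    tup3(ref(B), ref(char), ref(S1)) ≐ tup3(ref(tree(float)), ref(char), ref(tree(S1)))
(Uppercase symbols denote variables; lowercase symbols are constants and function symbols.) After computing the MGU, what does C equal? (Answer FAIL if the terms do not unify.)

Decompose tree/1: ref(tup3(tup3(E, int, unit), bool, E)) ≐ ref(tup3(C, bool, bool)).
Decompose ref/1: tup3(tup3(E, int, unit), bool, E) ≐ tup3(C, bool, bool).
Decompose tup3/3: tup3(E, int, unit) ≐ C,  bool ≐ bool,  E ≐ bool.
Bind C := tup3(E, int, unit); substituting into the one remaining equation that mentions C gives: ref(tup3(tree(tup3(E, int, unit)), ref(tree(B)), unit)) ≐ ref(tup3(T, R, unit)).
Delete trivial equation bool ≐ bool.
Bind E := bool; substituting into the one remaining equation that mentions E gives: ref(tup3(tree(tup3(bool, int, unit)), ref(tree(B)), unit)) ≐ ref(tup3(T, R, unit)). Substituting into the earlier binding gives C := tup3(bool, int, unit).
Decompose ref/1: tup3(tree(tup3(bool, int, unit)), ref(tree(B)), unit) ≐ tup3(T, R, unit).
Decompose tup3/3: tree(tup3(bool, int, unit)) ≐ T,  ref(tree(B)) ≐ R,  unit ≐ unit.
Bind T := tree(tup3(bool, int, unit)); no other remaining equation mentions T.
Bind R := ref(tree(B)); no other remaining equation mentions R.
Delete trivial equation unit ≐ unit.
Decompose tup3/3: ref(B) ≐ ref(tree(float)),  ref(char) ≐ ref(char),  ref(S1) ≐ ref(tree(S1)).
Decompose ref/1: B ≐ tree(float).
Bind B := tree(float); no other remaining equation mentions B. Substituting into the earlier binding gives R := ref(tree(tree(float))).
Delete trivial equation ref(char) ≐ ref(char).
Decompose ref/1: S1 ≐ tree(S1).
Occurs check fails: S1 occurs in tree(S1); the equation S1 ≐ tree(S1) has no finite solution.

FAIL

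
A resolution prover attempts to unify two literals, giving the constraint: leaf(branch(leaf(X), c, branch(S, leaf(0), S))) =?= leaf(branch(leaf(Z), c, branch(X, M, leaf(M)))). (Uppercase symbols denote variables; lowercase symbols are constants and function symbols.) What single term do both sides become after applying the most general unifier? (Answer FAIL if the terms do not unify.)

leaf(branch(leaf(leaf(leaf(0))), c, branch(leaf(leaf(0)), leaf(0), leaf(leaf(0)))))

Decompose leaf/1: branch(leaf(X), c, branch(S, leaf(0), S)) =?= branch(leaf(Z), c, branch(X, M, leaf(M))).
Decompose branch/3: leaf(X) =?= leaf(Z),  c =?= c,  branch(S, leaf(0), S) =?= branch(X, M, leaf(M)).
Decompose leaf/1: X =?= Z.
Bind X := Z; substituting into the one remaining equation that mentions X gives: branch(S, leaf(0), S) =?= branch(Z, M, leaf(M)).
Delete trivial equation c =?= c.
Decompose branch/3: S =?= Z,  leaf(0) =?= M,  S =?= leaf(M).
Bind S := Z; substituting into the one remaining equation that mentions S gives: Z =?= leaf(M).
Bind M := leaf(0); substituting into the remaining equation gives: Z =?= leaf(leaf(0)).
Bind Z := leaf(leaf(0)). Substituting into the earlier bindings gives X := leaf(leaf(0)), S := leaf(leaf(0)).
Applying the MGU to either side gives leaf(branch(leaf(leaf(leaf(0))), c, branch(leaf(leaf(0)), leaf(0), leaf(leaf(0))))).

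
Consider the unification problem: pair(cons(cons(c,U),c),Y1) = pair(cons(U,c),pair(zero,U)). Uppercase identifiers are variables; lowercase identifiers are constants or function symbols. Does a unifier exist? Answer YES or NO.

NO

Decompose pair/2: cons(cons(c,U),c) = cons(U,c),  Y1 = pair(zero,U).
Decompose cons/2: cons(c,U) = U,  c = c.
Occurs check fails: U occurs in cons(c,U); the equation U = cons(c,U) has no finite solution.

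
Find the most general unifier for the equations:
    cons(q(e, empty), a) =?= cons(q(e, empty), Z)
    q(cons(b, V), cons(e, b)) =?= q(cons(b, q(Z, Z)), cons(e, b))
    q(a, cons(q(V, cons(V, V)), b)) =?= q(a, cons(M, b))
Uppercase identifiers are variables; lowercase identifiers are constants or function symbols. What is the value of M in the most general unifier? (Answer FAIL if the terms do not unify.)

Decompose cons/2: q(e, empty) =?= q(e, empty),  a =?= Z.
Delete trivial equation q(e, empty) =?= q(e, empty).
Bind Z := a; substituting into the one remaining equation that mentions Z gives: q(cons(b, V), cons(e, b)) =?= q(cons(b, q(a, a)), cons(e, b)).
Decompose q/2: cons(b, V) =?= cons(b, q(a, a)),  cons(e, b) =?= cons(e, b).
Decompose cons/2: b =?= b,  V =?= q(a, a).
Delete trivial equation b =?= b.
Bind V := q(a, a); substituting into the one remaining equation that mentions V gives: q(a, cons(q(q(a, a), cons(q(a, a), q(a, a))), b)) =?= q(a, cons(M, b)).
Delete trivial equation cons(e, b) =?= cons(e, b).
Decompose q/2: a =?= a,  cons(q(q(a, a), cons(q(a, a), q(a, a))), b) =?= cons(M, b).
Delete trivial equation a =?= a.
Decompose cons/2: q(q(a, a), cons(q(a, a), q(a, a))) =?= M,  b =?= b.
Bind M := q(q(a, a), cons(q(a, a), q(a, a))); no other remaining equation mentions M.
Delete trivial equation b =?= b.
MGU = { Z -> a, V -> q(a, a), M -> q(q(a, a), cons(q(a, a), q(a, a))) }, so M -> q(q(a, a), cons(q(a, a), q(a, a))).

q(q(a, a), cons(q(a, a), q(a, a)))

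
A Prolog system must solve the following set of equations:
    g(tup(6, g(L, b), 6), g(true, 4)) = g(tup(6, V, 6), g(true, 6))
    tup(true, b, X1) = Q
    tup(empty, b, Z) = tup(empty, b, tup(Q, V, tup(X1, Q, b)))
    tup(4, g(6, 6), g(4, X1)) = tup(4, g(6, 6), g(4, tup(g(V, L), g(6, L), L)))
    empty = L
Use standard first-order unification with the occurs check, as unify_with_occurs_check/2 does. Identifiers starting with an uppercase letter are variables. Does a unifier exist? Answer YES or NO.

Decompose g/2: tup(6, g(L, b), 6) = tup(6, V, 6),  g(true, 4) = g(true, 6).
Decompose tup/3: 6 = 6,  g(L, b) = V,  6 = 6.
Delete trivial equation 6 = 6.
Bind V := g(L, b); substituting into the 2 remaining equations that mention V gives: tup(empty, b, Z) = tup(empty, b, tup(Q, g(L, b), tup(X1, Q, b))),  tup(4, g(6, 6), g(4, X1)) = tup(4, g(6, 6), g(4, tup(g(g(L, b), L), g(6, L), L))).
Delete trivial equation 6 = 6.
Decompose g/2: true = true,  4 = 6.
Delete trivial equation true = true.
Clash: constants 4 and 6 differ; no unifier exists.

NO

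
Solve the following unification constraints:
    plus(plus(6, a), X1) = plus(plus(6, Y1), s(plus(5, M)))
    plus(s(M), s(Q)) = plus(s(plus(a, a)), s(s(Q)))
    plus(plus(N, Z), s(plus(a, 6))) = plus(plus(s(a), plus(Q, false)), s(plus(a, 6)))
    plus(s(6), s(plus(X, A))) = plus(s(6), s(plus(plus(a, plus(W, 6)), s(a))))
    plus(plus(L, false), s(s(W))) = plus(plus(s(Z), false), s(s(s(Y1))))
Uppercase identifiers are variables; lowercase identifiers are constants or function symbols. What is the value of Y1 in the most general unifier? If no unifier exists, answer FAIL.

Decompose plus/2: plus(6, a) = plus(6, Y1),  X1 = s(plus(5, M)).
Decompose plus/2: 6 = 6,  a = Y1.
Delete trivial equation 6 = 6.
Bind Y1 := a; substituting into the one remaining equation that mentions Y1 gives: plus(plus(L, false), s(s(W))) = plus(plus(s(Z), false), s(s(s(a)))).
Bind X1 := s(plus(5, M)); no other remaining equation mentions X1.
Decompose plus/2: s(M) = s(plus(a, a)),  s(Q) = s(s(Q)).
Decompose s/1: M = plus(a, a).
Bind M := plus(a, a); no other remaining equation mentions M. Substituting into the earlier binding gives X1 := s(plus(5, plus(a, a))).
Decompose s/1: Q = s(Q).
Occurs check fails: Q occurs in s(Q); the equation Q = s(Q) has no finite solution.

FAIL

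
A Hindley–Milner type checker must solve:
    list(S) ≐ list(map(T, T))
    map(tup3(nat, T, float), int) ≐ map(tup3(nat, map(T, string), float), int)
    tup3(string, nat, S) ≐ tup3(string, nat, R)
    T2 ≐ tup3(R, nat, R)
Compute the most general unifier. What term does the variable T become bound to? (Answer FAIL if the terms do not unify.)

Decompose list/1: S ≐ map(T, T).
Bind S := map(T, T); substituting into the one remaining equation that mentions S gives: tup3(string, nat, map(T, T)) ≐ tup3(string, nat, R).
Decompose map/2: tup3(nat, T, float) ≐ tup3(nat, map(T, string), float),  int ≐ int.
Decompose tup3/3: nat ≐ nat,  T ≐ map(T, string),  float ≐ float.
Delete trivial equation nat ≐ nat.
Occurs check fails: T occurs in map(T, string); the equation T ≐ map(T, string) has no finite solution.

FAIL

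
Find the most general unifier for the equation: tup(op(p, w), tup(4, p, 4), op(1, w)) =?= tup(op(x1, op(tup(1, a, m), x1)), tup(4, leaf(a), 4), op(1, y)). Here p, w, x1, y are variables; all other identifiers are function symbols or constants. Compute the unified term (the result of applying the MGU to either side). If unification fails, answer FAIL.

Decompose tup/3: op(p, w) =?= op(x1, op(tup(1, a, m), x1)),  tup(4, p, 4) =?= tup(4, leaf(a), 4),  op(1, w) =?= op(1, y).
Decompose op/2: p =?= x1,  w =?= op(tup(1, a, m), x1).
Bind p := x1; substituting into the one remaining equation that mentions p gives: tup(4, x1, 4) =?= tup(4, leaf(a), 4).
Bind w := op(tup(1, a, m), x1); substituting into the one remaining equation that mentions w gives: op(1, op(tup(1, a, m), x1)) =?= op(1, y).
Decompose tup/3: 4 =?= 4,  x1 =?= leaf(a),  4 =?= 4.
Delete trivial equation 4 =?= 4.
Bind x1 := leaf(a); substituting into the one remaining equation that mentions x1 gives: op(1, op(tup(1, a, m), leaf(a))) =?= op(1, y). Substituting into the earlier bindings gives p := leaf(a), w := op(tup(1, a, m), leaf(a)).
Delete trivial equation 4 =?= 4.
Decompose op/2: 1 =?= 1,  op(tup(1, a, m), leaf(a)) =?= y.
Delete trivial equation 1 =?= 1.
Bind y := op(tup(1, a, m), leaf(a)).
Applying the MGU to either side gives tup(op(leaf(a), op(tup(1, a, m), leaf(a))), tup(4, leaf(a), 4), op(1, op(tup(1, a, m), leaf(a)))).

tup(op(leaf(a), op(tup(1, a, m), leaf(a))), tup(4, leaf(a), 4), op(1, op(tup(1, a, m), leaf(a))))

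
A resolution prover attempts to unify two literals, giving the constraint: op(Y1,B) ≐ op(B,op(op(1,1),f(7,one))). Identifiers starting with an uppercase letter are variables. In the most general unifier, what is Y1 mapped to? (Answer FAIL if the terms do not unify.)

Decompose op/2: Y1 ≐ B,  B ≐ op(op(1,1),f(7,one)).
Bind Y1 := B; no other remaining equation mentions Y1.
Bind B := op(op(1,1),f(7,one)). Substituting into the earlier binding gives Y1 := op(op(1,1),f(7,one)).
MGU = { Y1 -> op(op(1,1),f(7,one)), B -> op(op(1,1),f(7,one)) }, so Y1 -> op(op(1,1),f(7,one)).

op(op(1,1),f(7,one))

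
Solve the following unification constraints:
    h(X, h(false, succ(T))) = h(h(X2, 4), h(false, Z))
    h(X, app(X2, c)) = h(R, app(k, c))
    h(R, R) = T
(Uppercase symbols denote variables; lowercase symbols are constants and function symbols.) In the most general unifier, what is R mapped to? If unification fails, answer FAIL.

Decompose h/2: X = h(X2, 4),  h(false, succ(T)) = h(false, Z).
Bind X := h(X2, 4); substituting into the one remaining equation that mentions X gives: h(h(X2, 4), app(X2, c)) = h(R, app(k, c)).
Decompose h/2: false = false,  succ(T) = Z.
Delete trivial equation false = false.
Bind Z := succ(T); no other remaining equation mentions Z.
Decompose h/2: h(X2, 4) = R,  app(X2, c) = app(k, c).
Bind R := h(X2, 4); substituting into the one remaining equation that mentions R gives: h(h(X2, 4), h(X2, 4)) = T.
Decompose app/2: X2 = k,  c = c.
Bind X2 := k; substituting into the one remaining equation that mentions X2 gives: h(h(k, 4), h(k, 4)) = T. Substituting into the earlier bindings gives X := h(k, 4), R := h(k, 4).
Delete trivial equation c = c.
Bind T := h(h(k, 4), h(k, 4)). Substituting into the earlier binding gives Z := succ(h(h(k, 4), h(k, 4))).
MGU = { X ↦ h(k, 4), Z ↦ succ(h(h(k, 4), h(k, 4))), R ↦ h(k, 4), X2 ↦ k, T ↦ h(h(k, 4), h(k, 4)) }, so R ↦ h(k, 4).

h(k, 4)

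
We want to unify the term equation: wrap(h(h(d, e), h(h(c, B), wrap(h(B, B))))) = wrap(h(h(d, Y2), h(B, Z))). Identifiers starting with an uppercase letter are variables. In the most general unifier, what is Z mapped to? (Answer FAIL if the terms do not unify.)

FAIL

Decompose wrap/1: h(h(d, e), h(h(c, B), wrap(h(B, B)))) = h(h(d, Y2), h(B, Z)).
Decompose h/2: h(d, e) = h(d, Y2),  h(h(c, B), wrap(h(B, B))) = h(B, Z).
Decompose h/2: d = d,  e = Y2.
Delete trivial equation d = d.
Bind Y2 := e; no other remaining equation mentions Y2.
Decompose h/2: h(c, B) = B,  wrap(h(B, B)) = Z.
Occurs check fails: B occurs in h(c, B); the equation B = h(c, B) has no finite solution.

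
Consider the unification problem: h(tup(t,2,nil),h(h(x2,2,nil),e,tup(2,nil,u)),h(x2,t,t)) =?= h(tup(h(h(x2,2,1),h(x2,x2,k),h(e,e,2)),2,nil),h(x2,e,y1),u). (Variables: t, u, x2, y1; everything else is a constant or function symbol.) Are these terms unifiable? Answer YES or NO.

Decompose h/3: tup(t,2,nil) =?= tup(h(h(x2,2,1),h(x2,x2,k),h(e,e,2)),2,nil),  h(h(x2,2,nil),e,tup(2,nil,u)) =?= h(x2,e,y1),  h(x2,t,t) =?= u.
Decompose tup/3: t =?= h(h(x2,2,1),h(x2,x2,k),h(e,e,2)),  2 =?= 2,  nil =?= nil.
Bind t := h(h(x2,2,1),h(x2,x2,k),h(e,e,2)); substituting into the one remaining equation that mentions t gives: h(x2,h(h(x2,2,1),h(x2,x2,k),h(e,e,2)),h(h(x2,2,1),h(x2,x2,k),h(e,e,2))) =?= u.
Delete trivial equation 2 =?= 2.
Delete trivial equation nil =?= nil.
Decompose h/3: h(x2,2,nil) =?= x2,  e =?= e,  tup(2,nil,u) =?= y1.
Occurs check fails: x2 occurs in h(x2,2,nil); the equation x2 =?= h(x2,2,nil) has no finite solution.

NO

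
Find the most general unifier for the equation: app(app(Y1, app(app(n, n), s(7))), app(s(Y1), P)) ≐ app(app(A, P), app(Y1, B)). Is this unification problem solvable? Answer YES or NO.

Decompose app/2: app(Y1, app(app(n, n), s(7))) ≐ app(A, P),  app(s(Y1), P) ≐ app(Y1, B).
Decompose app/2: Y1 ≐ A,  app(app(n, n), s(7)) ≐ P.
Bind Y1 := A; substituting into the one remaining equation that mentions Y1 gives: app(s(A), P) ≐ app(A, B).
Bind P := app(app(n, n), s(7)); substituting into the remaining equation gives: app(s(A), app(app(n, n), s(7))) ≐ app(A, B).
Decompose app/2: s(A) ≐ A,  app(app(n, n), s(7)) ≐ B.
Occurs check fails: A occurs in s(A); the equation A ≐ s(A) has no finite solution.

NO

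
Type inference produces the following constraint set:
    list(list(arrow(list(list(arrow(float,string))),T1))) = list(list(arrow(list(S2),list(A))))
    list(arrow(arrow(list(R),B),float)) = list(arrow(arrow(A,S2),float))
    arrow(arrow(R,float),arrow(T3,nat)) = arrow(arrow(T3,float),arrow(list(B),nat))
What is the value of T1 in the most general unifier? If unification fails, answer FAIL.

Decompose list/1: list(arrow(list(list(arrow(float,string))),T1)) = list(arrow(list(S2),list(A))).
Decompose list/1: arrow(list(list(arrow(float,string))),T1) = arrow(list(S2),list(A)).
Decompose arrow/2: list(list(arrow(float,string))) = list(S2),  T1 = list(A).
Decompose list/1: list(arrow(float,string)) = S2.
Bind S2 := list(arrow(float,string)); substituting into the one remaining equation that mentions S2 gives: list(arrow(arrow(list(R),B),float)) = list(arrow(arrow(A,list(arrow(float,string))),float)).
Bind T1 := list(A); no other remaining equation mentions T1.
Decompose list/1: arrow(arrow(list(R),B),float) = arrow(arrow(A,list(arrow(float,string))),float).
Decompose arrow/2: arrow(list(R),B) = arrow(A,list(arrow(float,string))),  float = float.
Decompose arrow/2: list(R) = A,  B = list(arrow(float,string)).
Bind A := list(R); no other remaining equation mentions A. Substituting into the earlier binding gives T1 := list(list(R)).
Bind B := list(arrow(float,string)); substituting into the one remaining equation that mentions B gives: arrow(arrow(R,float),arrow(T3,nat)) = arrow(arrow(T3,float),arrow(list(list(arrow(float,string))),nat)).
Delete trivial equation float = float.
Decompose arrow/2: arrow(R,float) = arrow(T3,float),  arrow(T3,nat) = arrow(list(list(arrow(float,string))),nat).
Decompose arrow/2: R = T3,  float = float.
Bind R := T3; no other remaining equation mentions R. Substituting into the earlier bindings gives T1 := list(list(T3)), A := list(T3).
Delete trivial equation float = float.
Decompose arrow/2: T3 = list(list(arrow(float,string))),  nat = nat.
Bind T3 := list(list(arrow(float,string))); no other remaining equation mentions T3. Substituting into the earlier bindings gives T1 := list(list(list(list(arrow(float,string))))), A := list(list(list(arrow(float,string)))), R := list(list(arrow(float,string))).
Delete trivial equation nat = nat.
MGU = { S2 ↦ list(arrow(float,string)), T1 ↦ list(list(list(list(arrow(float,string))))), A ↦ list(list(list(arrow(float,string)))), B ↦ list(arrow(float,string)), R ↦ list(list(arrow(float,string))), T3 ↦ list(list(arrow(float,string))) }, so T1 ↦ list(list(list(list(arrow(float,string))))).

list(list(list(list(arrow(float,string)))))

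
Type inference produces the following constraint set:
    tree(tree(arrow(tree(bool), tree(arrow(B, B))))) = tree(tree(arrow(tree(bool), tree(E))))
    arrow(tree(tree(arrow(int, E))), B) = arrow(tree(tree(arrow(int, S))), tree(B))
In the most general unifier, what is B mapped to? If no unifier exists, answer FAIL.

Decompose tree/1: tree(arrow(tree(bool), tree(arrow(B, B)))) = tree(arrow(tree(bool), tree(E))).
Decompose tree/1: arrow(tree(bool), tree(arrow(B, B))) = arrow(tree(bool), tree(E)).
Decompose arrow/2: tree(bool) = tree(bool),  tree(arrow(B, B)) = tree(E).
Delete trivial equation tree(bool) = tree(bool).
Decompose tree/1: arrow(B, B) = E.
Bind E := arrow(B, B); substituting into the remaining equation gives: arrow(tree(tree(arrow(int, arrow(B, B)))), B) = arrow(tree(tree(arrow(int, S))), tree(B)).
Decompose arrow/2: tree(tree(arrow(int, arrow(B, B)))) = tree(tree(arrow(int, S))),  B = tree(B).
Decompose tree/1: tree(arrow(int, arrow(B, B))) = tree(arrow(int, S)).
Decompose tree/1: arrow(int, arrow(B, B)) = arrow(int, S).
Decompose arrow/2: int = int,  arrow(B, B) = S.
Delete trivial equation int = int.
Bind S := arrow(B, B); no other remaining equation mentions S.
Occurs check fails: B occurs in tree(B); the equation B = tree(B) has no finite solution.

FAIL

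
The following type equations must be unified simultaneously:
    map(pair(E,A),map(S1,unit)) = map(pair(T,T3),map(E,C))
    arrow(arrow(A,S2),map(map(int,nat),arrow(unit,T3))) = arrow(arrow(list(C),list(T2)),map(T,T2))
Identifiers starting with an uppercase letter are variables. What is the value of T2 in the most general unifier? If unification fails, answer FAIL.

Decompose map/2: pair(E,A) = pair(T,T3),  map(S1,unit) = map(E,C).
Decompose pair/2: E = T,  A = T3.
Bind E := T; substituting into the one remaining equation that mentions E gives: map(S1,unit) = map(T,C).
Bind A := T3; substituting into the one remaining equation that mentions A gives: arrow(arrow(T3,S2),map(map(int,nat),arrow(unit,T3))) = arrow(arrow(list(C),list(T2)),map(T,T2)).
Decompose map/2: S1 = T,  unit = C.
Bind S1 := T; no other remaining equation mentions S1.
Bind C := unit; substituting into the remaining equation gives: arrow(arrow(T3,S2),map(map(int,nat),arrow(unit,T3))) = arrow(arrow(list(unit),list(T2)),map(T,T2)).
Decompose arrow/2: arrow(T3,S2) = arrow(list(unit),list(T2)),  map(map(int,nat),arrow(unit,T3)) = map(T,T2).
Decompose arrow/2: T3 = list(unit),  S2 = list(T2).
Bind T3 := list(unit); substituting into the one remaining equation that mentions T3 gives: map(map(int,nat),arrow(unit,list(unit))) = map(T,T2). Substituting into the earlier binding gives A := list(unit).
Bind S2 := list(T2); no other remaining equation mentions S2.
Decompose map/2: map(int,nat) = T,  arrow(unit,list(unit)) = T2.
Bind T := map(int,nat); no other remaining equation mentions T. Substituting into the earlier bindings gives E := map(int,nat), S1 := map(int,nat).
Bind T2 := arrow(unit,list(unit)). Substituting into the earlier binding gives S2 := list(arrow(unit,list(unit))).
MGU = { E := map(int,nat), A := list(unit), S1 := map(int,nat), C := unit, T3 := list(unit), S2 := list(arrow(unit,list(unit))), T := map(int,nat), T2 := arrow(unit,list(unit)) }, so T2 := arrow(unit,list(unit)).

arrow(unit,list(unit))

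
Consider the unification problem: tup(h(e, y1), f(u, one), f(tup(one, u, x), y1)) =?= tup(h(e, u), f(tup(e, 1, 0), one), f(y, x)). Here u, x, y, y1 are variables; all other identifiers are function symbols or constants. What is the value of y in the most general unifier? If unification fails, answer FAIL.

Decompose tup/3: h(e, y1) =?= h(e, u),  f(u, one) =?= f(tup(e, 1, 0), one),  f(tup(one, u, x), y1) =?= f(y, x).
Decompose h/2: e =?= e,  y1 =?= u.
Delete trivial equation e =?= e.
Bind y1 := u; substituting into the one remaining equation that mentions y1 gives: f(tup(one, u, x), u) =?= f(y, x).
Decompose f/2: u =?= tup(e, 1, 0),  one =?= one.
Bind u := tup(e, 1, 0); substituting into the one remaining equation that mentions u gives: f(tup(one, tup(e, 1, 0), x), tup(e, 1, 0)) =?= f(y, x). Substituting into the earlier binding gives y1 := tup(e, 1, 0).
Delete trivial equation one =?= one.
Decompose f/2: tup(one, tup(e, 1, 0), x) =?= y,  tup(e, 1, 0) =?= x.
Bind y := tup(one, tup(e, 1, 0), x); no other remaining equation mentions y.
Bind x := tup(e, 1, 0). Substituting into the earlier binding gives y := tup(one, tup(e, 1, 0), tup(e, 1, 0)).
MGU = { y1 -> tup(e, 1, 0), u -> tup(e, 1, 0), y -> tup(one, tup(e, 1, 0), tup(e, 1, 0)), x -> tup(e, 1, 0) }, so y -> tup(one, tup(e, 1, 0), tup(e, 1, 0)).

tup(one, tup(e, 1, 0), tup(e, 1, 0))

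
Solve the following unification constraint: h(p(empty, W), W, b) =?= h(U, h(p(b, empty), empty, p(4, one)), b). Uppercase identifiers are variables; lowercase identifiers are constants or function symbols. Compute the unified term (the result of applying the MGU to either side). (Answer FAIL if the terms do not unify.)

Decompose h/3: p(empty, W) =?= U,  W =?= h(p(b, empty), empty, p(4, one)),  b =?= b.
Bind U := p(empty, W); no other remaining equation mentions U.
Bind W := h(p(b, empty), empty, p(4, one)); no other remaining equation mentions W. Substituting into the earlier binding gives U := p(empty, h(p(b, empty), empty, p(4, one))).
Delete trivial equation b =?= b.
Applying the MGU to either side gives h(p(empty, h(p(b, empty), empty, p(4, one))), h(p(b, empty), empty, p(4, one)), b).

h(p(empty, h(p(b, empty), empty, p(4, one))), h(p(b, empty), empty, p(4, one)), b)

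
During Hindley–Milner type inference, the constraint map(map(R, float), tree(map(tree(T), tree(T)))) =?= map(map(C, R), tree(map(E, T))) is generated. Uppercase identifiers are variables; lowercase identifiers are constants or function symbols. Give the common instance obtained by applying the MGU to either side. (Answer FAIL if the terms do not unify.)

FAIL

Decompose map/2: map(R, float) =?= map(C, R),  tree(map(tree(T), tree(T))) =?= tree(map(E, T)).
Decompose map/2: R =?= C,  float =?= R.
Bind R := C; substituting into the one remaining equation that mentions R gives: float =?= C.
Bind C := float; no other remaining equation mentions C. Substituting into the earlier binding gives R := float.
Decompose tree/1: map(tree(T), tree(T)) =?= map(E, T).
Decompose map/2: tree(T) =?= E,  tree(T) =?= T.
Bind E := tree(T); no other remaining equation mentions E.
Occurs check fails: T occurs in tree(T); the equation T =?= tree(T) has no finite solution.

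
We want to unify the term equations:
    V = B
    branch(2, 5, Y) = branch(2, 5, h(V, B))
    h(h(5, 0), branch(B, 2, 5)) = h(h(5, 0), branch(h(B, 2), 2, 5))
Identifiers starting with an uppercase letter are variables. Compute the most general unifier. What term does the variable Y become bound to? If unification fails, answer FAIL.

FAIL

Bind V := B; substituting into the one remaining equation that mentions V gives: branch(2, 5, Y) = branch(2, 5, h(B, B)).
Decompose branch/3: 2 = 2,  5 = 5,  Y = h(B, B).
Delete trivial equation 2 = 2.
Delete trivial equation 5 = 5.
Bind Y := h(B, B); no other remaining equation mentions Y.
Decompose h/2: h(5, 0) = h(5, 0),  branch(B, 2, 5) = branch(h(B, 2), 2, 5).
Delete trivial equation h(5, 0) = h(5, 0).
Decompose branch/3: B = h(B, 2),  2 = 2,  5 = 5.
Occurs check fails: B occurs in h(B, 2); the equation B = h(B, 2) has no finite solution.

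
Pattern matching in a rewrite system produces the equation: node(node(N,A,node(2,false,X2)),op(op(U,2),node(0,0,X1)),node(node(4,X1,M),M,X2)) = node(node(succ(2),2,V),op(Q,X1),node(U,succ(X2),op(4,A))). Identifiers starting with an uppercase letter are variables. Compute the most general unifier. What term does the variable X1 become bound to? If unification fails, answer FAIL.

FAIL

Decompose node/3: node(N,A,node(2,false,X2)) = node(succ(2),2,V),  op(op(U,2),node(0,0,X1)) = op(Q,X1),  node(node(4,X1,M),M,X2) = node(U,succ(X2),op(4,A)).
Decompose node/3: N = succ(2),  A = 2,  node(2,false,X2) = V.
Bind N := succ(2); no other remaining equation mentions N.
Bind A := 2; substituting into the one remaining equation that mentions A gives: node(node(4,X1,M),M,X2) = node(U,succ(X2),op(4,2)).
Bind V := node(2,false,X2); no other remaining equation mentions V.
Decompose op/2: op(U,2) = Q,  node(0,0,X1) = X1.
Bind Q := op(U,2); no other remaining equation mentions Q.
Occurs check fails: X1 occurs in node(0,0,X1); the equation X1 = node(0,0,X1) has no finite solution.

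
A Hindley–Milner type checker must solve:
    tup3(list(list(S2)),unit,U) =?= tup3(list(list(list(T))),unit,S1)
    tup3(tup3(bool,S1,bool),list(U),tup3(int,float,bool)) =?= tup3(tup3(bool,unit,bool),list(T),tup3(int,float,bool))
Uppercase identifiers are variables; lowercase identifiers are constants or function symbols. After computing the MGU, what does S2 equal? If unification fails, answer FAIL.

list(unit)

Decompose tup3/3: list(list(S2)) =?= list(list(list(T))),  unit =?= unit,  U =?= S1.
Decompose list/1: list(S2) =?= list(list(T)).
Decompose list/1: S2 =?= list(T).
Bind S2 := list(T); no other remaining equation mentions S2.
Delete trivial equation unit =?= unit.
Bind U := S1; substituting into the remaining equation gives: tup3(tup3(bool,S1,bool),list(S1),tup3(int,float,bool)) =?= tup3(tup3(bool,unit,bool),list(T),tup3(int,float,bool)).
Decompose tup3/3: tup3(bool,S1,bool) =?= tup3(bool,unit,bool),  list(S1) =?= list(T),  tup3(int,float,bool) =?= tup3(int,float,bool).
Decompose tup3/3: bool =?= bool,  S1 =?= unit,  bool =?= bool.
Delete trivial equation bool =?= bool.
Bind S1 := unit; substituting into the one remaining equation that mentions S1 gives: list(unit) =?= list(T). Substituting into the earlier binding gives U := unit.
Delete trivial equation bool =?= bool.
Decompose list/1: unit =?= T.
Bind T := unit; no other remaining equation mentions T. Substituting into the earlier binding gives S2 := list(unit).
Delete trivial equation tup3(int,float,bool) =?= tup3(int,float,bool).
MGU = { S2 ↦ list(unit), U ↦ unit, S1 ↦ unit, T ↦ unit }, so S2 ↦ list(unit).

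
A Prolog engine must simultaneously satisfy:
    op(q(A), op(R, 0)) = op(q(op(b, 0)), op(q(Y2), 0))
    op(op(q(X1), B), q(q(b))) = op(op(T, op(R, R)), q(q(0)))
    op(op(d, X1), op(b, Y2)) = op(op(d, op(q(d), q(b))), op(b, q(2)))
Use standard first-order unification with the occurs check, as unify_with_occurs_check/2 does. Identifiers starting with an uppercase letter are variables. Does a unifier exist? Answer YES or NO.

NO

Decompose op/2: q(A) = q(op(b, 0)),  op(R, 0) = op(q(Y2), 0).
Decompose q/1: A = op(b, 0).
Bind A := op(b, 0); no other remaining equation mentions A.
Decompose op/2: R = q(Y2),  0 = 0.
Bind R := q(Y2); substituting into the one remaining equation that mentions R gives: op(op(q(X1), B), q(q(b))) = op(op(T, op(q(Y2), q(Y2))), q(q(0))).
Delete trivial equation 0 = 0.
Decompose op/2: op(q(X1), B) = op(T, op(q(Y2), q(Y2))),  q(q(b)) = q(q(0)).
Decompose op/2: q(X1) = T,  B = op(q(Y2), q(Y2)).
Bind T := q(X1); no other remaining equation mentions T.
Bind B := op(q(Y2), q(Y2)); no other remaining equation mentions B.
Decompose q/1: q(b) = q(0).
Decompose q/1: b = 0.
Clash: constants b and 0 differ; no unifier exists.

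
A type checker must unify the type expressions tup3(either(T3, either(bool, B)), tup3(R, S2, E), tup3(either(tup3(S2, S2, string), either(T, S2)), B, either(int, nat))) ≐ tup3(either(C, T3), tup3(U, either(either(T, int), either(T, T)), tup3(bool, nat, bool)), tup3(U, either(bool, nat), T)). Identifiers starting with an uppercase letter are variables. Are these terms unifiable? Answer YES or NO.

Decompose tup3/3: either(T3, either(bool, B)) ≐ either(C, T3),  tup3(R, S2, E) ≐ tup3(U, either(either(T, int), either(T, T)), tup3(bool, nat, bool)),  tup3(either(tup3(S2, S2, string), either(T, S2)), B, either(int, nat)) ≐ tup3(U, either(bool, nat), T).
Decompose either/2: T3 ≐ C,  either(bool, B) ≐ T3.
Bind T3 := C; substituting into the one remaining equation that mentions T3 gives: either(bool, B) ≐ C.
Bind C := either(bool, B); no other remaining equation mentions C. Substituting into the earlier binding gives T3 := either(bool, B).
Decompose tup3/3: R ≐ U,  S2 ≐ either(either(T, int), either(T, T)),  E ≐ tup3(bool, nat, bool).
Bind R := U; no other remaining equation mentions R.
Bind S2 := either(either(T, int), either(T, T)); substituting into the one remaining equation that mentions S2 gives: tup3(either(tup3(either(either(T, int), either(T, T)), either(either(T, int), either(T, T)), string), either(T, either(either(T, int), either(T, T)))), B, either(int, nat)) ≐ tup3(U, either(bool, nat), T).
Bind E := tup3(bool, nat, bool); no other remaining equation mentions E.
Decompose tup3/3: either(tup3(either(either(T, int), either(T, T)), either(either(T, int), either(T, T)), string), either(T, either(either(T, int), either(T, T)))) ≐ U,  B ≐ either(bool, nat),  either(int, nat) ≐ T.
Bind U := either(tup3(either(either(T, int), either(T, T)), either(either(T, int), either(T, T)), string), either(T, either(either(T, int), either(T, T)))); no other remaining equation mentions U. Substituting into the earlier binding gives R := either(tup3(either(either(T, int), either(T, T)), either(either(T, int), either(T, T)), string), either(T, either(either(T, int), either(T, T)))).
Bind B := either(bool, nat); no other remaining equation mentions B. Substituting into the earlier bindings gives T3 := either(bool, either(bool, nat)), C := either(bool, either(bool, nat)).
Bind T := either(int, nat). Substituting into the earlier bindings gives R := either(tup3(either(either(either(int, nat), int), either(either(int, nat), either(int, nat))), either(either(either(int, nat), int), either(either(int, nat), either(int, nat))), string), either(either(int, nat), either(either(either(int, nat), int), either(either(int, nat), either(int, nat))))), S2 := either(either(either(int, nat), int), either(either(int, nat), either(int, nat))), U := either(tup3(either(either(either(int, nat), int), either(either(int, nat), either(int, nat))), either(either(either(int, nat), int), either(either(int, nat), either(int, nat))), string), either(either(int, nat), either(either(either(int, nat), int), either(either(int, nat), either(int, nat))))).
No equations remain and no clash or occurs-check failure arose, so a unifier exists.

YES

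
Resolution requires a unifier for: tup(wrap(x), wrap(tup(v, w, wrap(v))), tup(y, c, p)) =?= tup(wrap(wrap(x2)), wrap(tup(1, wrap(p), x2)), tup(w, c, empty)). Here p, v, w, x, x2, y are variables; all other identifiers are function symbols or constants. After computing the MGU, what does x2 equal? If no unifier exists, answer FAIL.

Decompose tup/3: wrap(x) =?= wrap(wrap(x2)),  wrap(tup(v, w, wrap(v))) =?= wrap(tup(1, wrap(p), x2)),  tup(y, c, p) =?= tup(w, c, empty).
Decompose wrap/1: x =?= wrap(x2).
Bind x := wrap(x2); no other remaining equation mentions x.
Decompose wrap/1: tup(v, w, wrap(v)) =?= tup(1, wrap(p), x2).
Decompose tup/3: v =?= 1,  w =?= wrap(p),  wrap(v) =?= x2.
Bind v := 1; substituting into the one remaining equation that mentions v gives: wrap(1) =?= x2.
Bind w := wrap(p); substituting into the one remaining equation that mentions w gives: tup(y, c, p) =?= tup(wrap(p), c, empty).
Bind x2 := wrap(1); no other remaining equation mentions x2. Substituting into the earlier binding gives x := wrap(wrap(1)).
Decompose tup/3: y =?= wrap(p),  c =?= c,  p =?= empty.
Bind y := wrap(p); no other remaining equation mentions y.
Delete trivial equation c =?= c.
Bind p := empty. Substituting into the earlier bindings gives w := wrap(empty), y := wrap(empty).
MGU = { x -> wrap(wrap(1)), v -> 1, w -> wrap(empty), x2 -> wrap(1), y -> wrap(empty), p -> empty }, so x2 -> wrap(1).

wrap(1)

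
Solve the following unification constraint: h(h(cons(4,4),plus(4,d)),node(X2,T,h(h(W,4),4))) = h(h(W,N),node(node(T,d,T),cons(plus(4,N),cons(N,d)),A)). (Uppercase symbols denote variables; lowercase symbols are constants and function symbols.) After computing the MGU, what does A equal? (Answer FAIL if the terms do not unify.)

h(h(cons(4,4),4),4)

Decompose h/2: h(cons(4,4),plus(4,d)) = h(W,N),  node(X2,T,h(h(W,4),4)) = node(node(T,d,T),cons(plus(4,N),cons(N,d)),A).
Decompose h/2: cons(4,4) = W,  plus(4,d) = N.
Bind W := cons(4,4); substituting into the one remaining equation that mentions W gives: node(X2,T,h(h(cons(4,4),4),4)) = node(node(T,d,T),cons(plus(4,N),cons(N,d)),A).
Bind N := plus(4,d); substituting into the remaining equation gives: node(X2,T,h(h(cons(4,4),4),4)) = node(node(T,d,T),cons(plus(4,plus(4,d)),cons(plus(4,d),d)),A).
Decompose node/3: X2 = node(T,d,T),  T = cons(plus(4,plus(4,d)),cons(plus(4,d),d)),  h(h(cons(4,4),4),4) = A.
Bind X2 := node(T,d,T); no other remaining equation mentions X2.
Bind T := cons(plus(4,plus(4,d)),cons(plus(4,d),d)); no other remaining equation mentions T. Substituting into the earlier binding gives X2 := node(cons(plus(4,plus(4,d)),cons(plus(4,d),d)),d,cons(plus(4,plus(4,d)),cons(plus(4,d),d))).
Bind A := h(h(cons(4,4),4),4).
MGU = { W ↦ cons(4,4), N ↦ plus(4,d), X2 ↦ node(cons(plus(4,plus(4,d)),cons(plus(4,d),d)),d,cons(plus(4,plus(4,d)),cons(plus(4,d),d))), T ↦ cons(plus(4,plus(4,d)),cons(plus(4,d),d)), A ↦ h(h(cons(4,4),4),4) }, so A ↦ h(h(cons(4,4),4),4).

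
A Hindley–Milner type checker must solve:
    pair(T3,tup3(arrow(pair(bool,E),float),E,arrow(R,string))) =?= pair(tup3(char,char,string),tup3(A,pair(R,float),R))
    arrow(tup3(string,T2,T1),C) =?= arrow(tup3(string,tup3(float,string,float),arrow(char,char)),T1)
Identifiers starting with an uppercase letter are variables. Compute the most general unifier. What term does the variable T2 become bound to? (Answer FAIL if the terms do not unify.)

FAIL

Decompose pair/2: T3 =?= tup3(char,char,string),  tup3(arrow(pair(bool,E),float),E,arrow(R,string)) =?= tup3(A,pair(R,float),R).
Bind T3 := tup3(char,char,string); no other remaining equation mentions T3.
Decompose tup3/3: arrow(pair(bool,E),float) =?= A,  E =?= pair(R,float),  arrow(R,string) =?= R.
Bind A := arrow(pair(bool,E),float); no other remaining equation mentions A.
Bind E := pair(R,float); no other remaining equation mentions E. Substituting into the earlier binding gives A := arrow(pair(bool,pair(R,float)),float).
Occurs check fails: R occurs in arrow(R,string); the equation R =?= arrow(R,string) has no finite solution.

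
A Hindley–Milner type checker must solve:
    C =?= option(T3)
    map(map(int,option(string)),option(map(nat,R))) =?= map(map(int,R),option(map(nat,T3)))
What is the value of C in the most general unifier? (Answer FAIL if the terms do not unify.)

Bind C := option(T3); no other remaining equation mentions C.
Decompose map/2: map(int,option(string)) =?= map(int,R),  option(map(nat,R)) =?= option(map(nat,T3)).
Decompose map/2: int =?= int,  option(string) =?= R.
Delete trivial equation int =?= int.
Bind R := option(string); substituting into the remaining equation gives: option(map(nat,option(string))) =?= option(map(nat,T3)).
Decompose option/1: map(nat,option(string)) =?= map(nat,T3).
Decompose map/2: nat =?= nat,  option(string) =?= T3.
Delete trivial equation nat =?= nat.
Bind T3 := option(string). Substituting into the earlier binding gives C := option(option(string)).
MGU = { C -> option(option(string)), R -> option(string), T3 -> option(string) }, so C -> option(option(string)).

option(option(string))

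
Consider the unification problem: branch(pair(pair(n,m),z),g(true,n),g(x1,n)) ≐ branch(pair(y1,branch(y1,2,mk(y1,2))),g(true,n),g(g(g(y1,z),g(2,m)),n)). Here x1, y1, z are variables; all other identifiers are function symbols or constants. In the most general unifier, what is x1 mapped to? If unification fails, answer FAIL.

Decompose branch/3: pair(pair(n,m),z) ≐ pair(y1,branch(y1,2,mk(y1,2))),  g(true,n) ≐ g(true,n),  g(x1,n) ≐ g(g(g(y1,z),g(2,m)),n).
Decompose pair/2: pair(n,m) ≐ y1,  z ≐ branch(y1,2,mk(y1,2)).
Bind y1 := pair(n,m); substituting into the 2 remaining equations that mention y1 gives: z ≐ branch(pair(n,m),2,mk(pair(n,m),2)),  g(x1,n) ≐ g(g(g(pair(n,m),z),g(2,m)),n).
Bind z := branch(pair(n,m),2,mk(pair(n,m),2)); substituting into the one remaining equation that mentions z gives: g(x1,n) ≐ g(g(g(pair(n,m),branch(pair(n,m),2,mk(pair(n,m),2))),g(2,m)),n).
Delete trivial equation g(true,n) ≐ g(true,n).
Decompose g/2: x1 ≐ g(g(pair(n,m),branch(pair(n,m),2,mk(pair(n,m),2))),g(2,m)),  n ≐ n.
Bind x1 := g(g(pair(n,m),branch(pair(n,m),2,mk(pair(n,m),2))),g(2,m)); no other remaining equation mentions x1.
Delete trivial equation n ≐ n.
MGU = { y1 -> pair(n,m), z -> branch(pair(n,m),2,mk(pair(n,m),2)), x1 -> g(g(pair(n,m),branch(pair(n,m),2,mk(pair(n,m),2))),g(2,m)) }, so x1 -> g(g(pair(n,m),branch(pair(n,m),2,mk(pair(n,m),2))),g(2,m)).

g(g(pair(n,m),branch(pair(n,m),2,mk(pair(n,m),2))),g(2,m))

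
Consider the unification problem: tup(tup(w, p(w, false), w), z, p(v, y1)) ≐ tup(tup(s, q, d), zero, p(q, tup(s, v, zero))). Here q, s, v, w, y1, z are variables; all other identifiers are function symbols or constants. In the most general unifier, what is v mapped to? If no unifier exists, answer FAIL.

Decompose tup/3: tup(w, p(w, false), w) ≐ tup(s, q, d),  z ≐ zero,  p(v, y1) ≐ p(q, tup(s, v, zero)).
Decompose tup/3: w ≐ s,  p(w, false) ≐ q,  w ≐ d.
Bind w := s; substituting into the 2 remaining equations that mention w gives: p(s, false) ≐ q,  s ≐ d.
Bind q := p(s, false); substituting into the one remaining equation that mentions q gives: p(v, y1) ≐ p(p(s, false), tup(s, v, zero)).
Bind s := d; substituting into the one remaining equation that mentions s gives: p(v, y1) ≐ p(p(d, false), tup(d, v, zero)). Substituting into the earlier bindings gives w := d, q := p(d, false).
Bind z := zero; no other remaining equation mentions z.
Decompose p/2: v ≐ p(d, false),  y1 ≐ tup(d, v, zero).
Bind v := p(d, false); substituting into the remaining equation gives: y1 ≐ tup(d, p(d, false), zero).
Bind y1 := tup(d, p(d, false), zero).
MGU = { w ↦ d, q ↦ p(d, false), s ↦ d, z ↦ zero, v ↦ p(d, false), y1 ↦ tup(d, p(d, false), zero) }, so v ↦ p(d, false).

p(d, false)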